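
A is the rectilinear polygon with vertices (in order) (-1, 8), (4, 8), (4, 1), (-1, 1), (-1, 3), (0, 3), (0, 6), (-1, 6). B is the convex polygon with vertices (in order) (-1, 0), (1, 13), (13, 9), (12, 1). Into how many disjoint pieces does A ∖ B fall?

A ∖ B splits into 2 disjoint pieces (area 2.1538, area 0.6154).

2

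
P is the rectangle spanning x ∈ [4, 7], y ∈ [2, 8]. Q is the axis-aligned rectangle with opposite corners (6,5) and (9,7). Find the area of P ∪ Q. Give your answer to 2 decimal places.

By inclusion–exclusion:
Individual areas: |P| = 18, |Q| = 6.
|P∩Q|: x∈[6,7], y∈[5,7] → 1·2 = 2.
|P ∪ Q| = 24 − 2 = 22.00.

22.00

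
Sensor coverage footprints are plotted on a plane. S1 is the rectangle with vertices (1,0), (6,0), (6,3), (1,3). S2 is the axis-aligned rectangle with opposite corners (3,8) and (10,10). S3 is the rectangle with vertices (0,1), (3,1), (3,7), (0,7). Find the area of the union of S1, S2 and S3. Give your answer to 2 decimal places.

By inclusion–exclusion:
Individual areas: |S1| = 15, |S2| = 14, |S3| = 18.
|S1∩S2| = 0 (no overlap).
|S1∩S3|: x∈[1,3], y∈[1,3] → 2·2 = 4.
|S2∩S3| = 0 (no overlap).
|S1∩S2∩S3| = 0.
|S1 ∪ S2 ∪ S3| = 47 − 4 + 0 = 43.00.

43.00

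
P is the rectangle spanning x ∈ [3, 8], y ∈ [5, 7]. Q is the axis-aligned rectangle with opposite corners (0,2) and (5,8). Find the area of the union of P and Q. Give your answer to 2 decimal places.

36.00

By inclusion–exclusion:
Individual areas: |P| = 10, |Q| = 30.
|P∩Q|: x∈[3,5], y∈[5,7] → 2·2 = 4.
|P ∪ Q| = 40 − 4 = 36.00.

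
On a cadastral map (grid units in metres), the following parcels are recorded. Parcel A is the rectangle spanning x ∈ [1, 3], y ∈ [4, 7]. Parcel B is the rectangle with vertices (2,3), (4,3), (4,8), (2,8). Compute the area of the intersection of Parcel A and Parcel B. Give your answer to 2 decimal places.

|Parcel A∩Parcel B|: x∈[2,3], y∈[4,7] → 1·3 = 3.

3.00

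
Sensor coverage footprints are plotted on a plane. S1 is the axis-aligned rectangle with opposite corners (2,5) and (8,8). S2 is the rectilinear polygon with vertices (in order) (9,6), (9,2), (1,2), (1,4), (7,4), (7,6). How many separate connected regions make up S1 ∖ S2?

S1 ∖ S2 is a single connected region.

1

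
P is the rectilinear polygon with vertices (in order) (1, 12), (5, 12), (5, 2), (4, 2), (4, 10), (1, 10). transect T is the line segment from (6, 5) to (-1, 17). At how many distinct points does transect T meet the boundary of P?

The segment meets the boundary at (1.917,12), (3.083,10), (4,8.429), (5,6.714).

4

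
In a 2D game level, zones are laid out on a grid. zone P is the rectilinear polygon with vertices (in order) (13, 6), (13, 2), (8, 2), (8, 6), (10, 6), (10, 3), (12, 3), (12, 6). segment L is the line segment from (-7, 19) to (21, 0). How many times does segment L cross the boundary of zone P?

2

The segment meets the boundary at (13,5.429), (12.158,6).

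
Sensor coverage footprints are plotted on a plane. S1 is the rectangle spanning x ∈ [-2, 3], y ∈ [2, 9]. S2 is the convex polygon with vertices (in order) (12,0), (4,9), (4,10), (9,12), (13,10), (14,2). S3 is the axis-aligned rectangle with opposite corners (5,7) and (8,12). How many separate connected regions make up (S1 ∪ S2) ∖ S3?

3

(S1 ∪ S2) ∖ S3 splits into 3 disjoint pieces (area 35, area 53.5778, area 1.7625).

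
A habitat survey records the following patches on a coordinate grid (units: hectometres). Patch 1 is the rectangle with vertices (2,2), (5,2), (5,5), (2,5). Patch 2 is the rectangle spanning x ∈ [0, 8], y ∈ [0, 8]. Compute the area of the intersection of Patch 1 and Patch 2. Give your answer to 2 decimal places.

9.00

|Patch 1∩Patch 2|: x∈[2,5], y∈[2,5] → 3·3 = 9.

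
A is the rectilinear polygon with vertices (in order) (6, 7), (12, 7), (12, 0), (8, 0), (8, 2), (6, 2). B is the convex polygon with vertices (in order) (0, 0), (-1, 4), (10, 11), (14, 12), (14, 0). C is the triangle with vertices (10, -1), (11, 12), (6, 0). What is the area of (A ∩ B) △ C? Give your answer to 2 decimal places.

30.40

|A ∩ B| = 38.
|(A ∩ B) ∩ C| = 17.0481.
|(A ∩ B) △ C| = 38 + 26.5 − 34.0962 = 30.40.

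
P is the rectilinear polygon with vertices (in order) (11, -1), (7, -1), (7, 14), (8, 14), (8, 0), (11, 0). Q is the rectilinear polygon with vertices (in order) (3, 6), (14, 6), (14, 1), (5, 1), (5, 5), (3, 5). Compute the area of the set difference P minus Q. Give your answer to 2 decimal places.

|P| = 18, |P∩Q| = 5.
|P ∖ Q| = |P| − |P∩Q| = 18 − 5 = 13.00.

13.00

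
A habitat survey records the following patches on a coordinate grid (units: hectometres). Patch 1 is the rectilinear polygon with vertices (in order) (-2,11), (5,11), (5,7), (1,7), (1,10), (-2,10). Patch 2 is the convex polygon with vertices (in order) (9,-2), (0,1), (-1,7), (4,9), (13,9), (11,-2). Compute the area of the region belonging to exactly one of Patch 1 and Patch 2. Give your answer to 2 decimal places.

125.10

|Patch 1| = 19, |Patch 2| = 118.5, |Patch 1∩Patch 2| = 6.2.
|Patch 1 △ Patch 2| = |Patch 1| + |Patch 2| − 2·|Patch 1∩Patch 2| = 19 + 118.5 − 12.4 = 125.10.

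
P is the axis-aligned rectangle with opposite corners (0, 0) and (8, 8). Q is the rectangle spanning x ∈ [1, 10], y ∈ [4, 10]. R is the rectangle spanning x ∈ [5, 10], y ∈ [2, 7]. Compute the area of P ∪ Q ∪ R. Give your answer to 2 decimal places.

By inclusion–exclusion:
Individual areas: |P| = 64, |Q| = 54, |R| = 25.
|P∩Q|: x∈[1,8], y∈[4,8] → 7·4 = 28.
|P∩R|: x∈[5,8], y∈[2,7] → 3·5 = 15.
|Q∩R|: x∈[5,10], y∈[4,7] → 5·3 = 15.
|P∩Q∩R| = 9.
|P ∪ Q ∪ R| = 143 − 58 + 9 = 94.00.

94.00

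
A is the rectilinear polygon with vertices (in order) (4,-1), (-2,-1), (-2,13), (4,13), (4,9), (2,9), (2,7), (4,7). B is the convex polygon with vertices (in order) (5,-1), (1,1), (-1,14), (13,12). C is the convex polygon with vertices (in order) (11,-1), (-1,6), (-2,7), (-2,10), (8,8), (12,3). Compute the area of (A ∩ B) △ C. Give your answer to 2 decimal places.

|A ∩ B| = 45.3269.
|(A ∩ B) ∩ C| = 15.8832.
|(A ∩ B) △ C| = 45.3269 + 74.5 − 31.7664 = 88.06.

88.06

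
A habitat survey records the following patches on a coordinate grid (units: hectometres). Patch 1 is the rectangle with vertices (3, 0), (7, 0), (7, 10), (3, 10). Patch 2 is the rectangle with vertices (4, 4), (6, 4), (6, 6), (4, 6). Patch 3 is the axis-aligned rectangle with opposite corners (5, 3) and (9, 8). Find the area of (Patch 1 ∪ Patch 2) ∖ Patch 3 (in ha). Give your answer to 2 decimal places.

30.00

|Patch 1 ∪ Patch 2| = 40.
|(Patch 1 ∪ Patch 2) ∩ Patch 3| = 10.
|(Patch 1 ∪ Patch 2) ∖ Patch 3| = 40 − 10 = 30.00.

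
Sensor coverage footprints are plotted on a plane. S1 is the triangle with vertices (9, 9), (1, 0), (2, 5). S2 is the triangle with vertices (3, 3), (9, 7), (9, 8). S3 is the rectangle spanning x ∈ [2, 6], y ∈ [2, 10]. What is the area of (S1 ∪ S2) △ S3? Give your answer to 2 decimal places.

27.89

|S1 ∪ S2| = 18.1494.
|(S1 ∪ S2) ∩ S3| = 11.1305.
|(S1 ∪ S2) △ S3| = 18.1494 + 32 − 22.261 = 27.89.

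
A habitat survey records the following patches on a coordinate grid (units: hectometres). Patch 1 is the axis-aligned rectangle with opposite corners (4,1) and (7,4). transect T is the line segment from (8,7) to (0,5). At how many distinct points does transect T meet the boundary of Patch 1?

0

The segment lies entirely outside Patch 1 and never meets its boundary.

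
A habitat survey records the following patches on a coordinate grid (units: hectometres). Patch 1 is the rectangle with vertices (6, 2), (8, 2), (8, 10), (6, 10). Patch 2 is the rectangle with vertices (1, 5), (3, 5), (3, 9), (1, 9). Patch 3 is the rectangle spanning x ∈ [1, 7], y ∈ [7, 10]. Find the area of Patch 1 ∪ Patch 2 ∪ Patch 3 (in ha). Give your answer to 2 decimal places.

By inclusion–exclusion:
Individual areas: |Patch 1| = 16, |Patch 2| = 8, |Patch 3| = 18.
|Patch 1∩Patch 2| = 0 (no overlap).
|Patch 1∩Patch 3|: x∈[6,7], y∈[7,10] → 1·3 = 3.
|Patch 2∩Patch 3|: x∈[1,3], y∈[7,9] → 2·2 = 4.
|Patch 1∩Patch 2∩Patch 3| = 0.
|Patch 1 ∪ Patch 2 ∪ Patch 3| = 42 − 7 + 0 = 35.00.

35.00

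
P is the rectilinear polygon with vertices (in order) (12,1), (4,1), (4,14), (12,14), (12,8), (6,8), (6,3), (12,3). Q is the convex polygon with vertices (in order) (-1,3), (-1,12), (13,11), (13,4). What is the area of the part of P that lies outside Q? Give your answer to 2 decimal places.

38.00

|P| = 74, |P∩Q| = 36.
|P ∖ Q| = |P| − |P∩Q| = 74 − 36 = 38.00.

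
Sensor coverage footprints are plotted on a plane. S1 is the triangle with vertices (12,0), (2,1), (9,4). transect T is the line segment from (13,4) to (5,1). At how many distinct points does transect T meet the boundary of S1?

1

The segment meets the boundary at (9.878,2.829).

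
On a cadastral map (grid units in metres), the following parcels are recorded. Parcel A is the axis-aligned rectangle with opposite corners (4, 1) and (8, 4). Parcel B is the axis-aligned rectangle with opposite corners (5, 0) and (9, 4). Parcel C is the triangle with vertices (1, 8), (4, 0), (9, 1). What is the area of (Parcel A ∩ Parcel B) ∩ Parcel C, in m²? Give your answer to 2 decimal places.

The region (Parcel A ∩ Parcel B) ∩ Parcel C is the polygon with vertices (5,1), (5,4), (5.571,4), (8,1.875), (8,1).
By the shoelace formula its area is 6.42.

6.42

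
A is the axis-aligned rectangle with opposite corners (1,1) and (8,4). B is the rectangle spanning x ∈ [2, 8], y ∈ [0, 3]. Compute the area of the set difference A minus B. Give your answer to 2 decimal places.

9.00

|A∩B|: x∈[2,8], y∈[1,3] → 6·2 = 12.
|A| = 21.
|A ∖ B| = |A| − |A∩B| = 21 − 12 = 9.00.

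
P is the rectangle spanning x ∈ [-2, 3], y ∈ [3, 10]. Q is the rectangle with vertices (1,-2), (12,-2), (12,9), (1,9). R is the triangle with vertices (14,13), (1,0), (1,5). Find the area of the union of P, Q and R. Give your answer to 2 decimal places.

By inclusion–exclusion:
Individual areas: |P| = 35, |Q| = 121, |R| = 32.5.
|P∩Q|: x∈[1,3], y∈[3,9] → 2·6 = 12.
|P∩R| = 5.2308.
|Q∩R| = 27.5.
|P∩Q∩R| = 5.2308.
|P ∪ Q ∪ R| = 188.5 − 44.7308 + 5.2308 = 149.00.

149.00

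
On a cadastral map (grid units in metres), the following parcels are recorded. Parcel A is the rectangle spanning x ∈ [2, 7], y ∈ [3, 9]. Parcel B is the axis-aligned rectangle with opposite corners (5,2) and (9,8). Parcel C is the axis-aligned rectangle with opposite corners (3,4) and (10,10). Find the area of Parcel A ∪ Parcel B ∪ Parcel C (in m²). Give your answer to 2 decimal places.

By inclusion–exclusion:
Individual areas: |Parcel A| = 30, |Parcel B| = 24, |Parcel C| = 42.
|Parcel A∩Parcel B|: x∈[5,7], y∈[3,8] → 2·5 = 10.
|Parcel A∩Parcel C|: x∈[3,7], y∈[4,9] → 4·5 = 20.
|Parcel B∩Parcel C|: x∈[5,9], y∈[4,8] → 4·4 = 16.
|Parcel A∩Parcel B∩Parcel C| = 8.
|Parcel A ∪ Parcel B ∪ Parcel C| = 96 − 46 + 8 = 58.00.

58.00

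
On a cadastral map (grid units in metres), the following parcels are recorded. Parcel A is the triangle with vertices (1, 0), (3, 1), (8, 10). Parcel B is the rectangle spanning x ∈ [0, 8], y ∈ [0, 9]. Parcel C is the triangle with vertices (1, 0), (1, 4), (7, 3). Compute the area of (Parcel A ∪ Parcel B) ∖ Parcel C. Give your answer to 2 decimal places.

|Parcel A ∪ Parcel B| = 72.0722.
|(Parcel A ∪ Parcel B) ∩ Parcel C| = 12.
|(Parcel A ∪ Parcel B) ∖ Parcel C| = 72.0722 − 12 = 60.07.

60.07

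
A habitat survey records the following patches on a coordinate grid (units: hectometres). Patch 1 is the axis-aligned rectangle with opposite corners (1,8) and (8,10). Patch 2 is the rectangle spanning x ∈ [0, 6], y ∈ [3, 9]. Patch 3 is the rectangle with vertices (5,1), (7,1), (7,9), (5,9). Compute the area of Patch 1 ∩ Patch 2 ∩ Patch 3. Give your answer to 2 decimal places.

The intersection is the polygon with vertices (6,9), (6,8), (5,8), (5,9).
By the shoelace formula its area is 1.00.

1.00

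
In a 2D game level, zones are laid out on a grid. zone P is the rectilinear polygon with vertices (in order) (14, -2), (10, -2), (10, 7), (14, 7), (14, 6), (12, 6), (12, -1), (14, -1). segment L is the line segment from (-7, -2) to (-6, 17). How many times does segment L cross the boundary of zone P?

The segment lies entirely outside zone P and never meets its boundary.

0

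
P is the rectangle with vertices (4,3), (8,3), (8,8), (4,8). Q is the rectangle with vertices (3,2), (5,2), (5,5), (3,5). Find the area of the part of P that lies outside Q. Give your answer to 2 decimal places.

18.00

|P∩Q|: x∈[4,5], y∈[3,5] → 1·2 = 2.
|P| = 20.
|P ∖ Q| = |P| − |P∩Q| = 20 − 2 = 18.00.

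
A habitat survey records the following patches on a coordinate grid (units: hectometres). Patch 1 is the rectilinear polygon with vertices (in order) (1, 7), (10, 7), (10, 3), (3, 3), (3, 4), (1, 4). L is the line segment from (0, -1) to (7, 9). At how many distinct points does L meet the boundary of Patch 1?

2

The segment meets the boundary at (3,3.286), (5.6,7).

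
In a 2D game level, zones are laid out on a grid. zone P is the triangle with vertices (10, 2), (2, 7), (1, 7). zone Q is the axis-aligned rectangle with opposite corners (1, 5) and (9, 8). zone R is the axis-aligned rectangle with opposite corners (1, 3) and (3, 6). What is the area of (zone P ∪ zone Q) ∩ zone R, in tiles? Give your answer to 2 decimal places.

The region (zone P ∪ zone Q) ∩ zone R is the polygon with vertices (1,5), (1,6), (3,6), (3,5).
By the shoelace formula its area is 2.00.

2.00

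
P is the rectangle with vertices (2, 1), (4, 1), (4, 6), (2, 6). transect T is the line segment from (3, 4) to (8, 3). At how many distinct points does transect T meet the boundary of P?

The segment meets the boundary at (4,3.8).

1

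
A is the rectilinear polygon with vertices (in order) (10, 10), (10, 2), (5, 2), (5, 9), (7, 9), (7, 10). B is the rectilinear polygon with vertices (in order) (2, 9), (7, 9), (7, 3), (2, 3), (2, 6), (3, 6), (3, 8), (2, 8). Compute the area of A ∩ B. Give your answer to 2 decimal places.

The intersection is the polygon with vertices (5,9), (7,9), (7,3), (5,3).
By the shoelace formula its area is 12.00.

12.00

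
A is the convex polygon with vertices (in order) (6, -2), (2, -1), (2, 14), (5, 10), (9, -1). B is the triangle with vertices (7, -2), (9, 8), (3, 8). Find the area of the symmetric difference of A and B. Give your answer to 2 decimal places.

|A| = 64.5, |B| = 30, |A∩B| = 20.467.
|A △ B| = |A| + |B| − 2·|A∩B| = 64.5 + 30 − 40.934 = 53.57.

53.57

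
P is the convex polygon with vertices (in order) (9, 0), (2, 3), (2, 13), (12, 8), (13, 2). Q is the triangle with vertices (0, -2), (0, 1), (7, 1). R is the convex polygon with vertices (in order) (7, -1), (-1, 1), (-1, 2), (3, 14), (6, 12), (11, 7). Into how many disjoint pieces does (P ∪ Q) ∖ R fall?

3

(P ∪ Q) ∖ R splits into 3 disjoint pieces (area 5.5724, area 0.5714, area 23.3529).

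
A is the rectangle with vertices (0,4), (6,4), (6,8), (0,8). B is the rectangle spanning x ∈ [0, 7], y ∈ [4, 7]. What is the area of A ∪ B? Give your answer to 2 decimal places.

By inclusion–exclusion:
Individual areas: |A| = 24, |B| = 21.
|A∩B|: x∈[0,6], y∈[4,7] → 6·3 = 18.
|A ∪ B| = 45 − 18 = 27.00.

27.00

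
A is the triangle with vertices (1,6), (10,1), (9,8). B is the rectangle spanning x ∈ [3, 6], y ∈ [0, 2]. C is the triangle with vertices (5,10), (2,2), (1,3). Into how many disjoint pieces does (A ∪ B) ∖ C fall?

(A ∪ B) ∖ C splits into 3 disjoint pieces (area 26.7011, area 1.0482, area 6).

3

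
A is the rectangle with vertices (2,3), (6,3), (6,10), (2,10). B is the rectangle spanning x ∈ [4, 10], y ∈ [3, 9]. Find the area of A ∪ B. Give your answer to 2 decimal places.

52.00

By inclusion–exclusion:
Individual areas: |A| = 28, |B| = 36.
|A∩B|: x∈[4,6], y∈[3,9] → 2·6 = 12.
|A ∪ B| = 64 − 12 = 52.00.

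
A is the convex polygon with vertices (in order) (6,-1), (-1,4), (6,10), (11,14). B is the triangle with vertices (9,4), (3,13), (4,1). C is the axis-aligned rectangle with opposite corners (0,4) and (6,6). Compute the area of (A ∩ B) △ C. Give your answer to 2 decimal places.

27.23

|A ∩ B| = 24.5672.
|(A ∩ B) ∩ C| = 4.6667.
|(A ∩ B) △ C| = 24.5672 + 12 − 9.3333 = 27.23.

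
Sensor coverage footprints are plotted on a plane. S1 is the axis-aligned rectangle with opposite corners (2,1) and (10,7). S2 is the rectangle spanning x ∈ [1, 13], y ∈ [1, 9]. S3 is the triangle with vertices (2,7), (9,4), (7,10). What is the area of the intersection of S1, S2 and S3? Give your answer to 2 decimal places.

The intersection is the polygon with vertices (8,7), (9,4), (2,7).
By the shoelace formula its area is 9.00.

9.00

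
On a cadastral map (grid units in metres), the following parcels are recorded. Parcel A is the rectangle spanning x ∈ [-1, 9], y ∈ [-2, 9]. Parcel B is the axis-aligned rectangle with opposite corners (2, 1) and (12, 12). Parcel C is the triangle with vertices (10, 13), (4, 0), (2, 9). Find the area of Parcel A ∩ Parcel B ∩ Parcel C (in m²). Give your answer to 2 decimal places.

The intersection is the polygon with vertices (3.778,1), (2,9), (8.154,9), (4.462,1).
By the shoelace formula its area is 27.35.

27.35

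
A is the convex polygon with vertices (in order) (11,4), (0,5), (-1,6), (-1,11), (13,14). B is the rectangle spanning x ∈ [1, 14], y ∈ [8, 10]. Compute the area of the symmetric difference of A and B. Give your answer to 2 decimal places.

|A| = 102, |B| = 26, |A∩B| = 22.
|A △ B| = |A| + |B| − 2·|A∩B| = 102 + 26 − 44 = 84.00.

84.00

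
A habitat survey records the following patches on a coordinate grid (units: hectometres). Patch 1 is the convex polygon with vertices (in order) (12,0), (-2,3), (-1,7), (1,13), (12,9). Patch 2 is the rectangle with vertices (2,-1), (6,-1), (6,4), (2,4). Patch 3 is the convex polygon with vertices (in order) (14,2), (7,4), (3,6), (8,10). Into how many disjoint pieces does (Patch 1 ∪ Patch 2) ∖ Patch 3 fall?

(Patch 1 ∪ Patch 2) ∖ Patch 3 is a single connected region.

1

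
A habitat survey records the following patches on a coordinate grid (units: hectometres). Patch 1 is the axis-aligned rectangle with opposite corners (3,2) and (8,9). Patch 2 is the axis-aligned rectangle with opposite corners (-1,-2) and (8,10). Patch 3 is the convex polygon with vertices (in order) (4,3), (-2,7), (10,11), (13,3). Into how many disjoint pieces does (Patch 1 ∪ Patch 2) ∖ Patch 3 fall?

(Patch 1 ∪ Patch 2) ∖ Patch 3 splits into 2 disjoint pieces (area 53.3333, area 10.6667).

2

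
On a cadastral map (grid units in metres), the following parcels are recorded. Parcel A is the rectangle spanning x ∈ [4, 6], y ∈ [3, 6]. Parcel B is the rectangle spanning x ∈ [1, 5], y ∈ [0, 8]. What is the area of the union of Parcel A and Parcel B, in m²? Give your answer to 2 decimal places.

35.00

By inclusion–exclusion:
Individual areas: |Parcel A| = 6, |Parcel B| = 32.
|Parcel A∩Parcel B|: x∈[4,5], y∈[3,6] → 1·3 = 3.
|Parcel A ∪ Parcel B| = 38 − 3 = 35.00.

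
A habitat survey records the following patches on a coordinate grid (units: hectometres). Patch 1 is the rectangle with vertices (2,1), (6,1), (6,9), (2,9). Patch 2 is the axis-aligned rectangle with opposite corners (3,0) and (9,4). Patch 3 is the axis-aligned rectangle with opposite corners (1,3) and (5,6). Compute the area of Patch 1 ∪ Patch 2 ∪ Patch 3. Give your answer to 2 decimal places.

50.00

By inclusion–exclusion:
Individual areas: |Patch 1| = 32, |Patch 2| = 24, |Patch 3| = 12.
|Patch 1∩Patch 2|: x∈[3,6], y∈[1,4] → 3·3 = 9.
|Patch 1∩Patch 3|: x∈[2,5], y∈[3,6] → 3·3 = 9.
|Patch 2∩Patch 3|: x∈[3,5], y∈[3,4] → 2·1 = 2.
|Patch 1∩Patch 2∩Patch 3| = 2.
|Patch 1 ∪ Patch 2 ∪ Patch 3| = 68 − 20 + 2 = 50.00.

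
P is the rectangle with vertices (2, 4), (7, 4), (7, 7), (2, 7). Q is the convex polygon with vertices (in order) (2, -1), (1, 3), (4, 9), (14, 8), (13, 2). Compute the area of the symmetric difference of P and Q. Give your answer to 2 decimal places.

78.50

|P| = 15, |Q| = 91.5, |P∩Q| = 14.
|P △ Q| = |P| + |Q| − 2·|P∩Q| = 15 + 91.5 − 28 = 78.50.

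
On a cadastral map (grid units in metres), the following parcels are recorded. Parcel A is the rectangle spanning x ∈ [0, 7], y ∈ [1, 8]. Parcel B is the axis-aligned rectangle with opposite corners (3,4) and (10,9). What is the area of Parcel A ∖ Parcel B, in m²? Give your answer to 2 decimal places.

|Parcel A∩Parcel B|: x∈[3,7], y∈[4,8] → 4·4 = 16.
|Parcel A| = 49.
|Parcel A ∖ Parcel B| = |Parcel A| − |Parcel A∩Parcel B| = 49 − 16 = 33.00.

33.00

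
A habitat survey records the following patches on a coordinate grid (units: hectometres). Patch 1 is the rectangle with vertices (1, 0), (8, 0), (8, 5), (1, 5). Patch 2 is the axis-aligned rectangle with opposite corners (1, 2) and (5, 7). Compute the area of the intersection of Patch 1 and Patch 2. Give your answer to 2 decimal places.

|Patch 1∩Patch 2|: x∈[1,5], y∈[2,5] → 4·3 = 12.

12.00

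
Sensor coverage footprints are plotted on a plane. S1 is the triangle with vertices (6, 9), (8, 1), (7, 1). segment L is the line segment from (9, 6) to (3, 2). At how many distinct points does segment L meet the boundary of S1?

The segment meets the boundary at (6.577,4.385), (7.071,4.714).

2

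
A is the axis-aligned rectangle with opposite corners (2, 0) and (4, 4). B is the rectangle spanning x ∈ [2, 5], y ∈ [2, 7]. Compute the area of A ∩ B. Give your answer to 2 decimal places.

|A∩B|: x∈[2,4], y∈[2,4] → 2·2 = 4.

4.00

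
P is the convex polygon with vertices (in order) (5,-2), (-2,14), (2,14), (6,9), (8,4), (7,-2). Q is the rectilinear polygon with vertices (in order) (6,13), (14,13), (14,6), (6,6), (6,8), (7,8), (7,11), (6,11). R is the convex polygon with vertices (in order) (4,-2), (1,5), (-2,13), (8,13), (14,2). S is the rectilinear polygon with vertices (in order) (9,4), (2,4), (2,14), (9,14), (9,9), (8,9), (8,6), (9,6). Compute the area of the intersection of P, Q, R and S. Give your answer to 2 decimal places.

1.60

The intersection is the polygon with vertices (6,8), (6.4,8), (7.2,6), (6,6).
By the shoelace formula its area is 1.60.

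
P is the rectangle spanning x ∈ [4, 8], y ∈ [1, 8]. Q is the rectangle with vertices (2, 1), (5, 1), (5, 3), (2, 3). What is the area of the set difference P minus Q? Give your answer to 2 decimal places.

26.00

|P∩Q|: x∈[4,5], y∈[1,3] → 1·2 = 2.
|P| = 28.
|P ∖ Q| = |P| − |P∩Q| = 28 − 2 = 26.00.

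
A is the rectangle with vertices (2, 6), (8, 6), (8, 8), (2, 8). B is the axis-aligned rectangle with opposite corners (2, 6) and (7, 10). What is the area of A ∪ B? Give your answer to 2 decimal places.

22.00

By inclusion–exclusion:
Individual areas: |A| = 12, |B| = 20.
|A∩B|: x∈[2,7], y∈[6,8] → 5·2 = 10.
|A ∪ B| = 32 − 10 = 22.00.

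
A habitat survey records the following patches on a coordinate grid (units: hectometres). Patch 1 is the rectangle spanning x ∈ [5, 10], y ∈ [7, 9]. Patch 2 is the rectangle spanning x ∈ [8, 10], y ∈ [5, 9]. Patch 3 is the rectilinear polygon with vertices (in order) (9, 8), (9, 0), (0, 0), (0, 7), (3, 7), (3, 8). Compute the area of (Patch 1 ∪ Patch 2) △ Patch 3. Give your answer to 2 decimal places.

71.00

|Patch 1 ∪ Patch 2| = 14.
|(Patch 1 ∪ Patch 2) ∩ Patch 3| = 6.
|(Patch 1 ∪ Patch 2) △ Patch 3| = 14 + 69 − 12 = 71.00.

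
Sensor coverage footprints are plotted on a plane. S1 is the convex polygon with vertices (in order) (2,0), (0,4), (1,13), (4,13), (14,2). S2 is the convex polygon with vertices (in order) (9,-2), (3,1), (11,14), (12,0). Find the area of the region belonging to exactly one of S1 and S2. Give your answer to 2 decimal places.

96.49

|S1| = 106.5, |S2| = 73, |S1∩S2| = 41.5054.
|S1 △ S2| = |S1| + |S2| − 2·|S1∩S2| = 106.5 + 73 − 83.0108 = 96.49.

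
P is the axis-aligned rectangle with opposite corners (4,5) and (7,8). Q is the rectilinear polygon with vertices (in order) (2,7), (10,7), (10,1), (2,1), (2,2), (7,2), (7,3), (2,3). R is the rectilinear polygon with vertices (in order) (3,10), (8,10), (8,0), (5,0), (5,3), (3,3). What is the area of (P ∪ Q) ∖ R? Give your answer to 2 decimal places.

|P ∪ Q| = 46.
|(P ∪ Q) ∩ R| = 27.
|(P ∪ Q) ∖ R| = 46 − 27 = 19.00.

19.00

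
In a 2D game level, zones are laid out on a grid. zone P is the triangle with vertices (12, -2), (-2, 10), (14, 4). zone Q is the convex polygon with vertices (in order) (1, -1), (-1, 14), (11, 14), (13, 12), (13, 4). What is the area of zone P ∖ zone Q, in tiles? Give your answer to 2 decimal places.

|zone P| = 54, |zone P∩zone Q| = 35.1109.
|zone P ∖ zone Q| = |zone P| − |zone P∩zone Q| = 54 − 35.1109 = 18.89.

18.89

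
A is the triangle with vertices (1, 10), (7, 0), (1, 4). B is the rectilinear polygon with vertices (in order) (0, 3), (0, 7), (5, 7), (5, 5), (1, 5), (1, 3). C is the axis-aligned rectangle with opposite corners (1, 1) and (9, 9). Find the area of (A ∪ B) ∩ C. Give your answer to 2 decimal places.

|A ∪ B| = 25.2.
|(A ∪ B) ∩ C| = 20.45.

20.45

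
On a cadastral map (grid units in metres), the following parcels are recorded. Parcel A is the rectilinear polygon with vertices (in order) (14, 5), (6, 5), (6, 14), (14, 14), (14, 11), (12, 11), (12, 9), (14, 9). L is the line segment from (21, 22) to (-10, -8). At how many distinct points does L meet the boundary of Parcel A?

The segment meets the boundary at (6,7.484), (12.733,14).

2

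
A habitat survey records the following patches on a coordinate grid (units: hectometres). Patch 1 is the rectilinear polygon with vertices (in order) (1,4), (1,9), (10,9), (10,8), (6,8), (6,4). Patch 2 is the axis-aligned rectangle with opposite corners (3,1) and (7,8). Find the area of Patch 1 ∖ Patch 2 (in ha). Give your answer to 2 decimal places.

17.00

|Patch 1| = 29, |Patch 1∩Patch 2| = 12.
|Patch 1 ∖ Patch 2| = |Patch 1| − |Patch 1∩Patch 2| = 29 − 12 = 17.00.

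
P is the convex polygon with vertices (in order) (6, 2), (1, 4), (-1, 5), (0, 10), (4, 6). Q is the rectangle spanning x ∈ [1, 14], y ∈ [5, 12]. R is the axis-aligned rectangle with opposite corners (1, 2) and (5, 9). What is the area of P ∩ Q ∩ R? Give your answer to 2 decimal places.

7.75

The intersection is the polygon with vertices (4.5,5), (1,5), (1,9), (4,6).
By the shoelace formula its area is 7.75.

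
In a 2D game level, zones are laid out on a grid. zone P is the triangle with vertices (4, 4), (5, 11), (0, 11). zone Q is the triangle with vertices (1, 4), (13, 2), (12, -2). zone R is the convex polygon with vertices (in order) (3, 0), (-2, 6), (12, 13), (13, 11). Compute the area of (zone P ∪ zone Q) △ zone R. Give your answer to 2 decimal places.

|zone P ∪ zone Q| = 42.5.
|(zone P ∪ zone Q) ∩ zone R| = 10.9717.
|(zone P ∪ zone Q) △ zone R| = 42.5 + 75 − 21.9433 = 95.56.

95.56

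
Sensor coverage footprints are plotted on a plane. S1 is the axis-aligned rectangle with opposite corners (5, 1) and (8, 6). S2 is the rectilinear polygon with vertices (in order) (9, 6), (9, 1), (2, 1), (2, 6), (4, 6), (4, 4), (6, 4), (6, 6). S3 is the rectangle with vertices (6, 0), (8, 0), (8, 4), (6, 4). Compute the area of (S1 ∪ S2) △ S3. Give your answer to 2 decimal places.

29.00

|S1 ∪ S2| = 33.
|(S1 ∪ S2) ∩ S3| = 6.
|(S1 ∪ S2) △ S3| = 33 + 8 − 12 = 29.00.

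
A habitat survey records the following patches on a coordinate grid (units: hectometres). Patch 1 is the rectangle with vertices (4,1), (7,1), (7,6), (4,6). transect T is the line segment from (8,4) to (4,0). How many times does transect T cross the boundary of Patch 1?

The segment meets the boundary at (5,1), (7,3).

2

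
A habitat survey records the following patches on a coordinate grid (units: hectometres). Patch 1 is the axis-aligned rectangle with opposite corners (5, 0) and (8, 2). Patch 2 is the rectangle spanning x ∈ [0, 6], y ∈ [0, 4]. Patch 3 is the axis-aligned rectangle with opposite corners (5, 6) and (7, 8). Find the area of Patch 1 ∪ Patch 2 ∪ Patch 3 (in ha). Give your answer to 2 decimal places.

32.00

By inclusion–exclusion:
Individual areas: |Patch 1| = 6, |Patch 2| = 24, |Patch 3| = 4.
|Patch 1∩Patch 2|: x∈[5,6], y∈[0,2] → 1·2 = 2.
|Patch 1∩Patch 3| = 0 (no overlap).
|Patch 2∩Patch 3| = 0 (no overlap).
|Patch 1∩Patch 2∩Patch 3| = 0.
|Patch 1 ∪ Patch 2 ∪ Patch 3| = 34 − 2 + 0 = 32.00.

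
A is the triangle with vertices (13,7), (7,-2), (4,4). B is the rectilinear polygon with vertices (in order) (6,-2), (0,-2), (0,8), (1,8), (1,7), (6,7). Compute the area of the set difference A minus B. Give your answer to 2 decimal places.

26.83

|A| = 31.5, |A∩B| = 4.6667.
|A ∖ B| = |A| − |A∩B| = 31.5 − 4.6667 = 26.83.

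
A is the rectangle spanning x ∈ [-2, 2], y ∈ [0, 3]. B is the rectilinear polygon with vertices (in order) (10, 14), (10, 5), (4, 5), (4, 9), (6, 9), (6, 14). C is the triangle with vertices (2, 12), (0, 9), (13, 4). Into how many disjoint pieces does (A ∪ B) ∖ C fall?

3

(A ∪ B) ∖ C splits into 3 disjoint pieces (area 12, area 25.4545, area 7.8462).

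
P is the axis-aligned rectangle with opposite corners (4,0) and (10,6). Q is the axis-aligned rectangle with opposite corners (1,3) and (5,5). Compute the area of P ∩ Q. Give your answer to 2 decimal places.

2.00

|P∩Q|: x∈[4,5], y∈[3,5] → 1·2 = 2.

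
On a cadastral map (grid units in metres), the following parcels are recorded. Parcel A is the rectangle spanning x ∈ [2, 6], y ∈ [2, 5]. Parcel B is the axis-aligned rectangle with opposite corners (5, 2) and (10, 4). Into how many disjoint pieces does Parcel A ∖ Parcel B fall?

Parcel A ∖ Parcel B is a single connected region.

1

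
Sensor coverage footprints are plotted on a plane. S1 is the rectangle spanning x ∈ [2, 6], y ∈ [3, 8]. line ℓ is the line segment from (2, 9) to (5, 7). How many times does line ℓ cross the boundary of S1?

The segment meets the boundary at (3.5,8).

1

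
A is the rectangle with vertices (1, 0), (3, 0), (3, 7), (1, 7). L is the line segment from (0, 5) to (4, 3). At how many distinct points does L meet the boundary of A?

2

The segment meets the boundary at (3,3.5), (1,4.5).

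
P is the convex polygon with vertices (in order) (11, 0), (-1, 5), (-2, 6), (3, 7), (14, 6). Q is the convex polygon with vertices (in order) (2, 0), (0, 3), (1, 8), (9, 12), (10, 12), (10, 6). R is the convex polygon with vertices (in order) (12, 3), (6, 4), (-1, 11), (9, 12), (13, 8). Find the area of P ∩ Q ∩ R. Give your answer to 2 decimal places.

The intersection is the polygon with vertices (10,6.364), (10,6), (7.091,3.818), (6,4), (3,7).
By the shoelace formula its area is 11.73.

11.73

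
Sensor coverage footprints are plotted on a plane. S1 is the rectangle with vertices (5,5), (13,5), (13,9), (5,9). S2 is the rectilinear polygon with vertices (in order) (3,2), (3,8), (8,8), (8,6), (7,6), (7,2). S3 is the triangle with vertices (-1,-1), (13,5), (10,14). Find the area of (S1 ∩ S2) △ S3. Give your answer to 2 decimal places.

|S1 ∩ S2| = 8.
|(S1 ∩ S2) ∩ S3| = 7.7545.
|(S1 ∩ S2) △ S3| = 8 + 72 − 15.5091 = 64.49.

64.49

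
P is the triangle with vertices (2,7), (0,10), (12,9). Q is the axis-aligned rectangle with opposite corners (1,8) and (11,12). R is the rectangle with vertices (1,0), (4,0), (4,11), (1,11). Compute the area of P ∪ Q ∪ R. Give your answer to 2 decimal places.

65.75

By inclusion–exclusion:
Individual areas: |P| = 17, |Q| = 40, |R| = 33.
|P∩Q| = 13.3167.
|P∩R| = 7.225.
|Q∩R|: x∈[1,4], y∈[8,11] → 3·3 = 9.
|P∩Q∩R| = 5.2917.
|P ∪ Q ∪ R| = 90 − 29.5417 + 5.2917 = 65.75.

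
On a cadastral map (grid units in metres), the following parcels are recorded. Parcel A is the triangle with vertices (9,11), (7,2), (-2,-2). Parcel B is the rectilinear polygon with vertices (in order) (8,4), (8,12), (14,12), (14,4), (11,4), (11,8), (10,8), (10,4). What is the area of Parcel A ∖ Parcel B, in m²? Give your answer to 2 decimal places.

34.84

|Parcel A| = 36.5, |Parcel A∩Parcel B| = 1.6591.
|Parcel A ∖ Parcel B| = |Parcel A| − |Parcel A∩Parcel B| = 36.5 − 1.6591 = 34.84.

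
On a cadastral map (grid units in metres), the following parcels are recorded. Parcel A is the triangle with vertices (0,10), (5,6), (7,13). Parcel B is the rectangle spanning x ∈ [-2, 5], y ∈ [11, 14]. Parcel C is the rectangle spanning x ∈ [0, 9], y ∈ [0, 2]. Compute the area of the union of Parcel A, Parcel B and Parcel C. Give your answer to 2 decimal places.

58.98

By inclusion–exclusion:
Individual areas: |Parcel A| = 21.5, |Parcel B| = 21, |Parcel C| = 18.
|Parcel A∩Parcel B| = 1.5238.
|Parcel A∩Parcel C| = 0.
|Parcel B∩Parcel C| = 0 (no overlap).
|Parcel A∩Parcel B∩Parcel C| = 0.
|Parcel A ∪ Parcel B ∪ Parcel C| = 60.5 − 1.5238 + 0 = 58.98.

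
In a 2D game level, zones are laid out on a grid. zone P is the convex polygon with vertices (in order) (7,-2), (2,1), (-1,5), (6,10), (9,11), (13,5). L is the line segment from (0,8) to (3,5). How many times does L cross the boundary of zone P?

The segment meets the boundary at (1.333,6.667).

1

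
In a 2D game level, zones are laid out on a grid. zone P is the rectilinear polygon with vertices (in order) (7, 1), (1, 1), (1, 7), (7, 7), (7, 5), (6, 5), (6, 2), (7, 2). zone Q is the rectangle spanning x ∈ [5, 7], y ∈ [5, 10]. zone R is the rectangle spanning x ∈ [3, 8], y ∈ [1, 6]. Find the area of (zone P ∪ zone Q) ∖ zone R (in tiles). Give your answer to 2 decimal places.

22.00

|zone P ∪ zone Q| = 39.
|(zone P ∪ zone Q) ∩ zone R| = 17.
|(zone P ∪ zone Q) ∖ zone R| = 39 − 17 = 22.00.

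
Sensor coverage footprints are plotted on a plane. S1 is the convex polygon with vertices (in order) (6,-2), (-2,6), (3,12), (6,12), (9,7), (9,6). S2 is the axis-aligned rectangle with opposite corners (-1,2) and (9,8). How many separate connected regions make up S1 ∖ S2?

3

S1 ∖ S2 splits into 3 disjoint pieces (area 11, area 1.1, area 23.4667).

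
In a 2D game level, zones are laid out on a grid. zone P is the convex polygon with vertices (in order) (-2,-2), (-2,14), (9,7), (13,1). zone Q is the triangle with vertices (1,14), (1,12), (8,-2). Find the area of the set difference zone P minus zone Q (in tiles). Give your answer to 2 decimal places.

133.21

|zone P| = 139, |zone P∩zone Q| = 5.7906.
|zone P ∖ zone Q| = |zone P| − |zone P∩zone Q| = 139 − 5.7906 = 133.21.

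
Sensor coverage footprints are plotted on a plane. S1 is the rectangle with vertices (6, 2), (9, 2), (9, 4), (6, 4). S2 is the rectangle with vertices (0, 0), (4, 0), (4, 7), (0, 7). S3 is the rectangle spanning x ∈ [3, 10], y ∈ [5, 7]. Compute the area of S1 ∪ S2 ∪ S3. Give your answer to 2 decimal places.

46.00

By inclusion–exclusion:
Individual areas: |S1| = 6, |S2| = 28, |S3| = 14.
|S1∩S2| = 0 (no overlap).
|S1∩S3| = 0 (no overlap).
|S2∩S3|: x∈[3,4], y∈[5,7] → 1·2 = 2.
|S1∩S2∩S3| = 0.
|S1 ∪ S2 ∪ S3| = 48 − 2 + 0 = 46.00.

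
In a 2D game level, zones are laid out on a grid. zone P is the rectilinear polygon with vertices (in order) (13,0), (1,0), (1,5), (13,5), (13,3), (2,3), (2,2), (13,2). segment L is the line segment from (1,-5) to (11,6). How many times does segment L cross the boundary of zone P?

The segment meets the boundary at (10.091,5), (8.273,3), (7.364,2), (5.545,0).

4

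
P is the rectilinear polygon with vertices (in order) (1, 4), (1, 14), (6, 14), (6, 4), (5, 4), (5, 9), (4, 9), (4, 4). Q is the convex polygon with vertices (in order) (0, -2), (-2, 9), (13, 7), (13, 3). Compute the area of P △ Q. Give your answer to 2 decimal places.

|P| = 45, |Q| = 106.5, |P∩Q| = 17.2.
|P △ Q| = |P| + |Q| − 2·|P∩Q| = 45 + 106.5 − 34.4 = 117.10.

117.10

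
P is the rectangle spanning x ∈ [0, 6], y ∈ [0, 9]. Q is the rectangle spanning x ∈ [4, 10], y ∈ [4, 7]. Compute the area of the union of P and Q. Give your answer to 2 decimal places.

By inclusion–exclusion:
Individual areas: |P| = 54, |Q| = 18.
|P∩Q|: x∈[4,6], y∈[4,7] → 2·3 = 6.
|P ∪ Q| = 72 − 6 = 66.00.

66.00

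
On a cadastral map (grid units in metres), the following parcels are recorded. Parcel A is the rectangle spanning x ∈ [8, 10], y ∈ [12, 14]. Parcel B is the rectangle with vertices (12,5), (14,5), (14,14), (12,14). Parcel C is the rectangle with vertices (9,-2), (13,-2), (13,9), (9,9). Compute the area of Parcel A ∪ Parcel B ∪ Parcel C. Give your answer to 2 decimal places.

62.00

By inclusion–exclusion:
Individual areas: |Parcel A| = 4, |Parcel B| = 18, |Parcel C| = 44.
|Parcel A∩Parcel B| = 0 (no overlap).
|Parcel A∩Parcel C| = 0 (no overlap).
|Parcel B∩Parcel C|: x∈[12,13], y∈[5,9] → 1·4 = 4.
|Parcel A∩Parcel B∩Parcel C| = 0.
|Parcel A ∪ Parcel B ∪ Parcel C| = 66 − 4 + 0 = 62.00.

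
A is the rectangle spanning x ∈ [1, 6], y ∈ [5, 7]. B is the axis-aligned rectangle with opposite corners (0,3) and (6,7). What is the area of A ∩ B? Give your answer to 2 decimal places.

|A∩B|: x∈[1,6], y∈[5,7] → 5·2 = 10.

10.00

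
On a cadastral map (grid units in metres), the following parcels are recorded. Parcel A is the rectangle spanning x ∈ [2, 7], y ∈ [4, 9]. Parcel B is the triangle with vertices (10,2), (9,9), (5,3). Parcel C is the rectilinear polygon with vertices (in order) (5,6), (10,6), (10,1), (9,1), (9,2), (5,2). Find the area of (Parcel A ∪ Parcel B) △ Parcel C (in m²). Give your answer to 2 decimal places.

29.62

|Parcel A ∪ Parcel B| = 40.6667.
|(Parcel A ∪ Parcel B) ∩ Parcel C| = 16.0238.
|(Parcel A ∪ Parcel B) △ Parcel C| = 40.6667 + 21 − 32.0476 = 29.62.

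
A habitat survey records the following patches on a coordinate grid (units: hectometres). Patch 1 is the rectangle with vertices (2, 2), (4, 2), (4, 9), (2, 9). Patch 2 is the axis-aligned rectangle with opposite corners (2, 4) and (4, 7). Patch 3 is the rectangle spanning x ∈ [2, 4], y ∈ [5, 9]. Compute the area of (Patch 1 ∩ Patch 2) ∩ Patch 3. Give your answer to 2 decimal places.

The region (Patch 1 ∩ Patch 2) ∩ Patch 3 is the polygon with vertices (2,7), (4,7), (4,5), (2,5).
By the shoelace formula its area is 4.00.

4.00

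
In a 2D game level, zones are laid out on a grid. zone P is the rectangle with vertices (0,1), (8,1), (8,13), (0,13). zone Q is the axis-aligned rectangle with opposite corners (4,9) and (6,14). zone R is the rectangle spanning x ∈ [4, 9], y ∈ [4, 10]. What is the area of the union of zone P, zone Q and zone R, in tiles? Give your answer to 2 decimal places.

By inclusion–exclusion:
Individual areas: |zone P| = 96, |zone Q| = 10, |zone R| = 30.
|zone P∩zone Q|: x∈[4,6], y∈[9,13] → 2·4 = 8.
|zone P∩zone R|: x∈[4,8], y∈[4,10] → 4·6 = 24.
|zone Q∩zone R|: x∈[4,6], y∈[9,10] → 2·1 = 2.
|zone P∩zone Q∩zone R| = 2.
|zone P ∪ zone Q ∪ zone R| = 136 − 34 + 2 = 104.00.

104.00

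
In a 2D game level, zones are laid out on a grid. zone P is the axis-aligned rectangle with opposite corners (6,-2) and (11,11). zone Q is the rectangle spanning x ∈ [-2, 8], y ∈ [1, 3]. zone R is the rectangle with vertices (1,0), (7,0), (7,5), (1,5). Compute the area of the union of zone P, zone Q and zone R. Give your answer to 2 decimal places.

By inclusion–exclusion:
Individual areas: |zone P| = 65, |zone Q| = 20, |zone R| = 30.
|zone P∩zone Q|: x∈[6,8], y∈[1,3] → 2·2 = 4.
|zone P∩zone R|: x∈[6,7], y∈[0,5] → 1·5 = 5.
|zone Q∩zone R|: x∈[1,7], y∈[1,3] → 6·2 = 12.
|zone P∩zone Q∩zone R| = 2.
|zone P ∪ zone Q ∪ zone R| = 115 − 21 + 2 = 96.00.

96.00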